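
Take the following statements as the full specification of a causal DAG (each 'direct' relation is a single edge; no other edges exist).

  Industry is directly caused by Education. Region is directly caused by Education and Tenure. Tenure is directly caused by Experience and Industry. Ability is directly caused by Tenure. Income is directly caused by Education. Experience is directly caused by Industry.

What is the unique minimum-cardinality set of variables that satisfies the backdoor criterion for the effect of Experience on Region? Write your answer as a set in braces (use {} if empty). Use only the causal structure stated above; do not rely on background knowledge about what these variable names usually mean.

{Industry}

Variables eligible for adjustment (non-descendants of Experience, excluding Experience and Region): {Education, Income, Industry}.
Backdoor paths from Experience to Region:
  P1: Experience <- Industry <- Education -> Region
  P2: Experience <- Industry -> Tenure -> Region
The empty set is not sufficient: P1 (Experience <- Industry <- Education -> Region) has no collider blocking it and no conditioned non-collider, so it is open.
Try {Industry}:
  P1: blocked at chain node Industry ∈ conditioning set.
  P2: blocked at fork node Industry ∈ conditioning set.
{Industry} contains no descendant of Experience and blocks every backdoor path.
No other singleton works — e.g. {Education} leaves P2 open — so {Industry} is the unique smallest valid adjustment set.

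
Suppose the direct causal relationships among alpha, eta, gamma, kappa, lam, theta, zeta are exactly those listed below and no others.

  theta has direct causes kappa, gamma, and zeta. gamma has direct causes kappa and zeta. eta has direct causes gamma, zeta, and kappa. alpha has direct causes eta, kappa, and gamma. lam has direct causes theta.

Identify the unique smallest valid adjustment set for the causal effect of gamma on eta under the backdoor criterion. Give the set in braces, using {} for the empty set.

{kappa, zeta}

Variables eligible for adjustment (non-descendants of gamma, excluding gamma and eta): {kappa, zeta}.
Backdoor paths from gamma to eta:
  P1: gamma <- zeta -> theta <- kappa -> eta
  P2: gamma <- zeta -> theta <- kappa -> alpha <- eta
  P3: gamma <- zeta -> eta
  P4: gamma <- kappa -> theta <- zeta -> eta
  P5: gamma <- kappa -> eta
  P6: gamma <- kappa -> alpha <- eta
The empty set is not sufficient: P3 (gamma <- zeta -> eta) has no collider blocking it and no conditioned non-collider, so it is open.
Try {kappa, zeta}:
  P1: blocked at fork node zeta ∈ conditioning set.
  P2: blocked at fork node zeta ∈ conditioning set.
  P3: blocked at fork node zeta ∈ conditioning set.
  P4: blocked at fork node kappa ∈ conditioning set.
  P5: blocked at fork node kappa ∈ conditioning set.
  P6: blocked at fork node kappa ∈ conditioning set.
{kappa, zeta} contains no descendant of gamma and blocks every backdoor path.
Every element of {kappa, zeta} is needed (dropping kappa leaves P5 open; dropping zeta leaves P3 open), so no proper subset is valid.
Among all size-2 subsets of the eligible variables, only {kappa, zeta} blocks every backdoor path, so it is the unique smallest valid adjustment set.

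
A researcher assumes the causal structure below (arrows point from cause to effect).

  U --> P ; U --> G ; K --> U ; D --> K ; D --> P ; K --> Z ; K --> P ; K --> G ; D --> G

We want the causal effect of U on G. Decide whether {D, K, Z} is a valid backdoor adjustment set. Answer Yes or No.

Backdoor paths from U to G (paths whose first edge points into U):
  P1: U <- K <- D -> G
  P2: U <- K -> P <- D -> G
  P3: U <- K -> G
Condition 1 (no descendant of U in the set): holds — descendants of U are {G, P}; none are in {D, K, Z}.
Condition 2 (every backdoor path blocked by {D, K, Z}):
  P1: blocked at chain node K ∈ conditioning set.
  P2: blocked at fork node K ∈ conditioning set.
  P3: blocked at fork node K ∈ conditioning set.
{D, K, Z} satisfies the backdoor criterion.

Yes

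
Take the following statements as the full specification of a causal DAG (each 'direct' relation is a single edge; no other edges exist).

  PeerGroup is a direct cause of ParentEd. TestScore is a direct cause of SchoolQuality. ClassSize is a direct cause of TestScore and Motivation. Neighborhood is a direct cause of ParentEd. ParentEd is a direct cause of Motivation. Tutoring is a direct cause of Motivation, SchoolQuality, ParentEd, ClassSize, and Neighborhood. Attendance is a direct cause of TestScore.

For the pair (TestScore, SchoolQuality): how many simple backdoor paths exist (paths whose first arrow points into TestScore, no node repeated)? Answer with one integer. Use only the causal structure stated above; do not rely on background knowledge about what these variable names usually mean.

4

A backdoor path from TestScore to SchoolQuality is any simple undirected path whose first edge points into TestScore (i.e. leaves TestScore via a parent).
Parents of TestScore: {Attendance, ClassSize}.
Enumerating:
  P1: TestScore <- ClassSize <- Tutoring -> SchoolQuality
  P2: TestScore <- ClassSize -> Motivation <- Tutoring -> SchoolQuality
  P3: TestScore <- ClassSize -> Motivation <- ParentEd <- Tutoring -> SchoolQuality
  P4: TestScore <- ClassSize -> Motivation <- ParentEd <- Neighborhood <- Tutoring -> SchoolQuality
That exhausts the simple backdoor paths. Count: 4.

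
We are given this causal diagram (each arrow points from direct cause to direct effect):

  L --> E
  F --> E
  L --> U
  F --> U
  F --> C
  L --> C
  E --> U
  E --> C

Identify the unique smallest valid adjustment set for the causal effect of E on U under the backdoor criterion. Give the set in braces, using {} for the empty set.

{F, L}

Variables eligible for adjustment (non-descendants of E, excluding E and U): {F, L}.
Backdoor paths from E to U:
  P1: E <- F -> C <- L -> U
  P2: E <- F -> U
  P3: E <- L -> C <- F -> U
  P4: E <- L -> U
The empty set is not sufficient: P2 (E <- F -> U) has no collider blocking it and no conditioned non-collider, so it is open.
Try {F, L}:
  P1: blocked at fork node F ∈ conditioning set.
  P2: blocked at fork node F ∈ conditioning set.
  P3: blocked at fork node L ∈ conditioning set.
  P4: blocked at fork node L ∈ conditioning set.
{F, L} contains no descendant of E and blocks every backdoor path.
Every element of {F, L} is needed (dropping F leaves P2 open; dropping L leaves P4 open), so no proper subset is valid.
Among all size-2 subsets of the eligible variables, only {F, L} blocks every backdoor path, so it is the unique smallest valid adjustment set.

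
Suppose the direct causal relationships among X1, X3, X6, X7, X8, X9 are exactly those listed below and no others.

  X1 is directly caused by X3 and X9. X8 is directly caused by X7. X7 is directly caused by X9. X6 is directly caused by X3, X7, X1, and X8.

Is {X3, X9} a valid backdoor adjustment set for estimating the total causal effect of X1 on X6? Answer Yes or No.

Yes

Backdoor paths from X1 to X6 (paths whose first edge points into X1):
  P1: X1 <- X3 -> X6
  P2: X1 <- X9 -> X7 -> X8 -> X6
  P3: X1 <- X9 -> X7 -> X6
Condition 1 (no descendant of X1 in the set): holds — descendants of X1 are {X6}; none are in {X3, X9}.
Condition 2 (every backdoor path blocked by {X3, X9}):
  P1: blocked at fork node X3 ∈ conditioning set.
  P2: blocked at fork node X9 ∈ conditioning set.
  P3: blocked at fork node X9 ∈ conditioning set.
{X3, X9} satisfies the backdoor criterion.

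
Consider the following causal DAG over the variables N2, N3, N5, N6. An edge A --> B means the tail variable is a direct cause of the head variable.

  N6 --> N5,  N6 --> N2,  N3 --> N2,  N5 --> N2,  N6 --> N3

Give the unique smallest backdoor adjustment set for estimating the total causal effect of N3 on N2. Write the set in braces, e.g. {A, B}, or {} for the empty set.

{N6}

Variables eligible for adjustment (non-descendants of N3, excluding N3 and N2): {N5, N6}.
Backdoor paths from N3 to N2:
  P1: N3 <- N6 -> N5 -> N2
  P2: N3 <- N6 -> N2
The empty set is not sufficient: P1 (N3 <- N6 -> N5 -> N2) has no collider blocking it and no conditioned non-collider, so it is open.
Try {N6}:
  P1: blocked at fork node N6 ∈ conditioning set.
  P2: blocked at fork node N6 ∈ conditioning set.
{N6} contains no descendant of N3 and blocks every backdoor path.
No other singleton works — e.g. {N5} leaves P2 open — so {N6} is the unique smallest valid adjustment set.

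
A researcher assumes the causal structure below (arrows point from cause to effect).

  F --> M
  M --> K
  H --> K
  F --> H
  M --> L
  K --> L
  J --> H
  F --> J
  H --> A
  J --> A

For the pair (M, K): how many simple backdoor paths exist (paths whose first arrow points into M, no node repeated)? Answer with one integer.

3

A backdoor path from M to K is any simple undirected path whose first edge points into M (i.e. leaves M via a parent).
Parents of M: {F}.
Enumerating:
  P1: M <- F -> J -> H -> K
  P2: M <- F -> J -> A <- H -> K
  P3: M <- F -> H -> K
That exhausts the simple backdoor paths. Count: 3.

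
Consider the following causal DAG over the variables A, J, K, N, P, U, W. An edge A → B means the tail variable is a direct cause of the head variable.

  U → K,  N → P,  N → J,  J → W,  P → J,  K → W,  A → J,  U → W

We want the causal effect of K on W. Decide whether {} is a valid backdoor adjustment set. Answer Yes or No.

Backdoor paths from K to W (paths whose first edge points into K):
  P1: K <- U -> W
Condition 1 (no descendant of K in the set): holds — descendants of K are {W}; none are in {}.
Condition 2 (every backdoor path blocked by {}):
  P1: open — no interior node is in the conditioning set.
{} does not satisfy the backdoor criterion.

No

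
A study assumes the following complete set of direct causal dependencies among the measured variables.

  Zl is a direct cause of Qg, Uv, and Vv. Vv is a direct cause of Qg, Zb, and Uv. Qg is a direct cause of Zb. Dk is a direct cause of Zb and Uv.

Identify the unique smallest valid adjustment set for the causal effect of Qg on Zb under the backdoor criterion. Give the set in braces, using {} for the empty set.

Variables eligible for adjustment (non-descendants of Qg, excluding Qg and Zb): {Dk, Uv, Vv, Zl}.
Backdoor paths from Qg to Zb:
  P1: Qg <- Zl -> Vv -> Uv <- Dk -> Zb
  P2: Qg <- Zl -> Vv -> Zb
  P3: Qg <- Zl -> Uv <- Dk -> Zb
  P4: Qg <- Zl -> Uv <- Vv -> Zb
  P5: Qg <- Vv <- Zl -> Uv <- Dk -> Zb
  P6: Qg <- Vv -> Uv <- Dk -> Zb
  P7: Qg <- Vv -> Zb
The empty set is not sufficient: P2 (Qg <- Zl -> Vv -> Zb) has no collider blocking it and no conditioned non-collider, so it is open.
Try {Vv}:
  P1: blocked at chain node Vv ∈ conditioning set.
  P2: blocked at chain node Vv ∈ conditioning set.
  P3: blocked at collider Uv (neither it nor any descendant is in the conditioning set).
  P4: blocked at collider Uv (neither it nor any descendant is in the conditioning set).
  P5: blocked at chain node Vv ∈ conditioning set.
  P6: blocked at fork node Vv ∈ conditioning set.
  P7: blocked at fork node Vv ∈ conditioning set.
{Vv} contains no descendant of Qg and blocks every backdoor path.
No other singleton works — e.g. {Zl} leaves P7 open — so {Vv} is the unique smallest valid adjustment set.

{Vv}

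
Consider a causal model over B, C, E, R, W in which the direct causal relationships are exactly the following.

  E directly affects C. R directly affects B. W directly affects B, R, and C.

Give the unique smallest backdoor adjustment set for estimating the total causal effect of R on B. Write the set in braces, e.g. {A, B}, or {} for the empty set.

{W}

Variables eligible for adjustment (non-descendants of R, excluding R and B): {C, E, W}.
Backdoor paths from R to B:
  P1: R <- W -> B
The empty set is not sufficient: P1 (R <- W -> B) has no collider blocking it and no conditioned non-collider, so it is open.
Try {W}:
  P1: blocked at fork node W ∈ conditioning set.
{W} contains no descendant of R and blocks every backdoor path.
No other singleton works — e.g. {E} leaves P1 open — so {W} is the unique smallest valid adjustment set.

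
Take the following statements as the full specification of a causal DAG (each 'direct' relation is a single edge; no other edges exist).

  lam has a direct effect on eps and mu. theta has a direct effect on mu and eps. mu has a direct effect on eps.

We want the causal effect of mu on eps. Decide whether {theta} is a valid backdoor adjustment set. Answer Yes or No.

Backdoor paths from mu to eps (paths whose first edge points into mu):
  P1: mu <- lam -> eps
  P2: mu <- theta -> eps
Condition 1 (no descendant of mu in the set): holds — descendants of mu are {eps}; none are in {theta}.
Condition 2 (every backdoor path blocked by {theta}):
  P1: open — no interior node is in the conditioning set.
  P2: blocked at fork node theta ∈ conditioning set.
{theta} does not satisfy the backdoor criterion.

No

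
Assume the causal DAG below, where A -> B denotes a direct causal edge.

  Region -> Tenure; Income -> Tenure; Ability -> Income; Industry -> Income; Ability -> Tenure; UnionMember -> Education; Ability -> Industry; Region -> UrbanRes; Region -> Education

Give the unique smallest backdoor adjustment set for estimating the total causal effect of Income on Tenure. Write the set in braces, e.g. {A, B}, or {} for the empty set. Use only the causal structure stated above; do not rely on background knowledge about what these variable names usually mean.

Variables eligible for adjustment (non-descendants of Income, excluding Income and Tenure): {Ability, Education, Industry, Region, UnionMember, UrbanRes}.
Backdoor paths from Income to Tenure:
  P1: Income <- Ability -> Tenure
  P2: Income <- Industry <- Ability -> Tenure
The empty set is not sufficient: P1 (Income <- Ability -> Tenure) has no collider blocking it and no conditioned non-collider, so it is open.
Try {Ability}:
  P1: blocked at fork node Ability ∈ conditioning set.
  P2: blocked at fork node Ability ∈ conditioning set.
{Ability} contains no descendant of Income and blocks every backdoor path.
No other singleton works — e.g. {Industry} leaves P1 open — so {Ability} is the unique smallest valid adjustment set.

{Ability}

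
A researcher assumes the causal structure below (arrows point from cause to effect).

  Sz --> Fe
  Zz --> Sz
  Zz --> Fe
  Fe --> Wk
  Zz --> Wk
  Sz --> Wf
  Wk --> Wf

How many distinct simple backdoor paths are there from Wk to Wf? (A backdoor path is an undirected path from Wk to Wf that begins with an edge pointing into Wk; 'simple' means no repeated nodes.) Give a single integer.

A backdoor path from Wk to Wf is any simple undirected path whose first edge points into Wk (i.e. leaves Wk via a parent).
Parents of Wk: {Fe, Zz}.
Enumerating:
  P1: Wk <- Zz -> Sz -> Wf
  P2: Wk <- Zz -> Fe <- Sz -> Wf
  P3: Wk <- Fe <- Zz -> Sz -> Wf
  P4: Wk <- Fe <- Sz -> Wf
That exhausts the simple backdoor paths. Count: 4.

4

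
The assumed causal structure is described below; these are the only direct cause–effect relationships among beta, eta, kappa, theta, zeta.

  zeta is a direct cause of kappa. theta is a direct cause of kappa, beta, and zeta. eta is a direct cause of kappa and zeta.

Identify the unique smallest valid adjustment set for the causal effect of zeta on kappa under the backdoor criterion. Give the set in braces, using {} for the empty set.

Variables eligible for adjustment (non-descendants of zeta, excluding zeta and kappa): {beta, eta, theta}.
Backdoor paths from zeta to kappa:
  P1: zeta <- eta -> kappa
  P2: zeta <- theta -> kappa
The empty set is not sufficient: P1 (zeta <- eta -> kappa) has no collider blocking it and no conditioned non-collider, so it is open.
Try {eta, theta}:
  P1: blocked at fork node eta ∈ conditioning set.
  P2: blocked at fork node theta ∈ conditioning set.
{eta, theta} contains no descendant of zeta and blocks every backdoor path.
Every element of {eta, theta} is needed (dropping eta leaves P1 open; dropping theta leaves P2 open), so no proper subset is valid.
Among all size-2 subsets of the eligible variables, only {eta, theta} blocks every backdoor path, so it is the unique smallest valid adjustment set.

{eta, theta}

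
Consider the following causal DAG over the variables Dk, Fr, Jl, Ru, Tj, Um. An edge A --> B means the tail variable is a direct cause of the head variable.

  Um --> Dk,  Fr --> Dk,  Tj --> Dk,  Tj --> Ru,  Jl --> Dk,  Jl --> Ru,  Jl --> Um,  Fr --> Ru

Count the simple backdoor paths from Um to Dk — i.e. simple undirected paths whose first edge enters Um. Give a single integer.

3

A backdoor path from Um to Dk is any simple undirected path whose first edge points into Um (i.e. leaves Um via a parent).
Parents of Um: {Jl}.
Enumerating:
  P1: Um <- Jl -> Dk
  P2: Um <- Jl -> Ru <- Fr -> Dk
  P3: Um <- Jl -> Ru <- Tj -> Dk
That exhausts the simple backdoor paths. Count: 3.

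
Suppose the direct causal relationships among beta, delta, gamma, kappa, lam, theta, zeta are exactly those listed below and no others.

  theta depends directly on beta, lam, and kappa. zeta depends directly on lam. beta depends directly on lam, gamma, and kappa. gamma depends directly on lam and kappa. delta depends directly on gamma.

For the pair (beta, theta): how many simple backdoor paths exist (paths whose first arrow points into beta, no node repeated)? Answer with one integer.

A backdoor path from beta to theta is any simple undirected path whose first edge points into beta (i.e. leaves beta via a parent).
Parents of beta: {gamma, kappa, lam}.
Enumerating:
  P1: beta <- kappa -> gamma <- lam -> theta
  P2: beta <- kappa -> theta
  P3: beta <- lam -> gamma <- kappa -> theta
  P4: beta <- lam -> theta
  P5: beta <- gamma <- kappa -> theta
  P6: beta <- gamma <- lam -> theta
That exhausts the simple backdoor paths. Count: 6.

6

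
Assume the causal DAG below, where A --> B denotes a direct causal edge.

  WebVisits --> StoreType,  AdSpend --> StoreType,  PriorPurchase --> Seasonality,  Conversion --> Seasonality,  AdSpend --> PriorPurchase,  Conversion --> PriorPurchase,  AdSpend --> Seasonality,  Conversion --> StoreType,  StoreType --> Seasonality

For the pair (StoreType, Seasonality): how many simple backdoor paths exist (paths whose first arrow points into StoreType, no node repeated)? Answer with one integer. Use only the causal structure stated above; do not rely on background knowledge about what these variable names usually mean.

A backdoor path from StoreType to Seasonality is any simple undirected path whose first edge points into StoreType (i.e. leaves StoreType via a parent).
Parents of StoreType: {AdSpend, Conversion, WebVisits}.
Enumerating:
  P1: StoreType <- Conversion -> PriorPurchase <- AdSpend -> Seasonality
  P2: StoreType <- Conversion -> PriorPurchase -> Seasonality
  P3: StoreType <- Conversion -> Seasonality
  P4: StoreType <- AdSpend -> PriorPurchase <- Conversion -> Seasonality
  P5: StoreType <- AdSpend -> PriorPurchase -> Seasonality
  P6: StoreType <- AdSpend -> Seasonality
That exhausts the simple backdoor paths. Count: 6.

6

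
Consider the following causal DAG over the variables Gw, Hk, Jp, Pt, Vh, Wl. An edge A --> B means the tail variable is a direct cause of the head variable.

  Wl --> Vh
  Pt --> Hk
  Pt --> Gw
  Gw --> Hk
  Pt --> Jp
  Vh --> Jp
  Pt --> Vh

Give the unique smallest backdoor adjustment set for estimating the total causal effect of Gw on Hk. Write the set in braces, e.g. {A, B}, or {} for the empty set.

{Pt}

Variables eligible for adjustment (non-descendants of Gw, excluding Gw and Hk): {Jp, Pt, Vh, Wl}.
Backdoor paths from Gw to Hk:
  P1: Gw <- Pt -> Hk
The empty set is not sufficient: P1 (Gw <- Pt -> Hk) has no collider blocking it and no conditioned non-collider, so it is open.
Try {Pt}:
  P1: blocked at fork node Pt ∈ conditioning set.
{Pt} contains no descendant of Gw and blocks every backdoor path.
No other singleton works — e.g. {Wl} leaves P1 open — so {Pt} is the unique smallest valid adjustment set.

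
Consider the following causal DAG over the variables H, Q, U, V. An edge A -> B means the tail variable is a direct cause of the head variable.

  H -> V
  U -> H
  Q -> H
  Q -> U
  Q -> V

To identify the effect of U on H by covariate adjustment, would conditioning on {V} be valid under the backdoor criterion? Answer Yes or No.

No

Backdoor paths from U to H (paths whose first edge points into U):
  P1: U <- Q -> H
  P2: U <- Q -> V <- H
Condition 1 (no descendant of U in the set): FAILS — V is a descendant of U.
Condition 2 (every backdoor path blocked by {V}):
  P1: open — no interior node is in the conditioning set.
  P2: open — collider(s) V are conditioned on (or have a conditioned descendant) and no non-collider on the path is in the set.
{V} does not satisfy the backdoor criterion.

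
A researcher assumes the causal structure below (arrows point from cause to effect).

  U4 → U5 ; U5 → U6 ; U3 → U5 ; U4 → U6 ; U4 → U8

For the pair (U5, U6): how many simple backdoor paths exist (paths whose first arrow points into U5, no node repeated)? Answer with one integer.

1

A backdoor path from U5 to U6 is any simple undirected path whose first edge points into U5 (i.e. leaves U5 via a parent).
Parents of U5: {U3, U4}.
Enumerating:
  P1: U5 <- U4 -> U6
That exhausts the simple backdoor paths. Count: 1.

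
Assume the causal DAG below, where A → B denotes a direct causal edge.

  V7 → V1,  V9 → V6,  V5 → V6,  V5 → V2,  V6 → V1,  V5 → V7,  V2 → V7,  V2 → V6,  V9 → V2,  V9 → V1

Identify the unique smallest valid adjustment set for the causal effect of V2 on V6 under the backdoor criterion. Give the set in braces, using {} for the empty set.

Variables eligible for adjustment (non-descendants of V2, excluding V2 and V6): {V5, V9}.
Backdoor paths from V2 to V6:
  P1: V2 <- V5 -> V6
  P2: V2 <- V5 -> V7 -> V1 <- V9 -> V6
  P3: V2 <- V5 -> V7 -> V1 <- V6
  P4: V2 <- V9 -> V6
  P5: V2 <- V9 -> V1 <- V6
  P6: V2 <- V9 -> V1 <- V7 <- V5 -> V6
The empty set is not sufficient: P1 (V2 <- V5 -> V6) has no collider blocking it and no conditioned non-collider, so it is open.
Try {V5, V9}:
  P1: blocked at fork node V5 ∈ conditioning set.
  P2: blocked at fork node V5 ∈ conditioning set.
  P3: blocked at fork node V5 ∈ conditioning set.
  P4: blocked at fork node V9 ∈ conditioning set.
  P5: blocked at fork node V9 ∈ conditioning set.
  P6: blocked at fork node V9 ∈ conditioning set.
{V5, V9} contains no descendant of V2 and blocks every backdoor path.
Every element of {V5, V9} is needed (dropping V5 leaves P1 open; dropping V9 leaves P4 open), so no proper subset is valid.
Among all size-2 subsets of the eligible variables, only {V5, V9} blocks every backdoor path, so it is the unique smallest valid adjustment set.

{V5, V9}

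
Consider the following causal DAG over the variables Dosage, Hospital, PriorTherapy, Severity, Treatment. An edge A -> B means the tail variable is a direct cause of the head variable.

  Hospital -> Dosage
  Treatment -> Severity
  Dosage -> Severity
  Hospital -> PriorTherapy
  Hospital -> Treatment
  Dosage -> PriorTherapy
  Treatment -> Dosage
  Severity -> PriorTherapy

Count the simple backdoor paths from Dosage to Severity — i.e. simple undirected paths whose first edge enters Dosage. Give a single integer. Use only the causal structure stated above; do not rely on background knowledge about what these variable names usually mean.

A backdoor path from Dosage to Severity is any simple undirected path whose first edge points into Dosage (i.e. leaves Dosage via a parent).
Parents of Dosage: {Hospital, Treatment}.
Enumerating:
  P1: Dosage <- Hospital -> Treatment -> Severity
  P2: Dosage <- Hospital -> PriorTherapy <- Severity
  P3: Dosage <- Treatment <- Hospital -> PriorTherapy <- Severity
  P4: Dosage <- Treatment -> Severity
That exhausts the simple backdoor paths. Count: 4.

4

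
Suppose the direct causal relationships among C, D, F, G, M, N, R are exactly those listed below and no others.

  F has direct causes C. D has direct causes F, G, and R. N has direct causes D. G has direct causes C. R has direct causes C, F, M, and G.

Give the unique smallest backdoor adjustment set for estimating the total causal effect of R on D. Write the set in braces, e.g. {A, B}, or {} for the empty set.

{F, G}

Variables eligible for adjustment (non-descendants of R, excluding R and D): {C, F, G, M}.
Backdoor paths from R to D:
  P1: R <- C -> F -> D
  P2: R <- C -> G -> D
  P3: R <- F <- C -> G -> D
  P4: R <- F -> D
  P5: R <- G <- C -> F -> D
  P6: R <- G -> D
The empty set is not sufficient: P1 (R <- C -> F -> D) has no collider blocking it and no conditioned non-collider, so it is open.
Try {F, G}:
  P1: blocked at chain node F ∈ conditioning set.
  P2: blocked at chain node G ∈ conditioning set.
  P3: blocked at chain node F ∈ conditioning set.
  P4: blocked at fork node F ∈ conditioning set.
  P5: blocked at chain node G ∈ conditioning set.
  P6: blocked at fork node G ∈ conditioning set.
{F, G} contains no descendant of R and blocks every backdoor path.
Every element of {F, G} is needed (dropping F leaves P1 open; dropping G leaves P2 open), so no proper subset is valid.
Among all size-2 subsets of the eligible variables, only {F, G} blocks every backdoor path, so it is the unique smallest valid adjustment set.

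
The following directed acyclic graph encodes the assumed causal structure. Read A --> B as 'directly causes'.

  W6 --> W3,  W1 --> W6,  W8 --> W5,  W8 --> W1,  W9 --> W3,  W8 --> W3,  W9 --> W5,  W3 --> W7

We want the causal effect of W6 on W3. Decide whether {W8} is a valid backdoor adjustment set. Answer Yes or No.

Yes

Backdoor paths from W6 to W3 (paths whose first edge points into W6):
  P1: W6 <- W1 <- W8 -> W3
  P2: W6 <- W1 <- W8 -> W5 <- W9 -> W3
Condition 1 (no descendant of W6 in the set): holds — descendants of W6 are {W3, W7}; none are in {W8}.
Condition 2 (every backdoor path blocked by {W8}):
  P1: blocked at fork node W8 ∈ conditioning set.
  P2: blocked at fork node W8 ∈ conditioning set.
{W8} satisfies the backdoor criterion.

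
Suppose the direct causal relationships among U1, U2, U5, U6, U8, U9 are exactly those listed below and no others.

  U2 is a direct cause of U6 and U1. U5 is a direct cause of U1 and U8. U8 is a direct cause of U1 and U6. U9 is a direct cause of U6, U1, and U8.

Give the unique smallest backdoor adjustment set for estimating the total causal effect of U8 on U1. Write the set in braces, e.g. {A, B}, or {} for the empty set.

Variables eligible for adjustment (non-descendants of U8, excluding U8 and U1): {U2, U5, U9}.
Backdoor paths from U8 to U1:
  P1: U8 <- U5 -> U1
  P2: U8 <- U9 -> U1
  P3: U8 <- U9 -> U6 <- U2 -> U1
The empty set is not sufficient: P1 (U8 <- U5 -> U1) has no collider blocking it and no conditioned non-collider, so it is open.
Try {U5, U9}:
  P1: blocked at fork node U5 ∈ conditioning set.
  P2: blocked at fork node U9 ∈ conditioning set.
  P3: blocked at fork node U9 ∈ conditioning set.
{U5, U9} contains no descendant of U8 and blocks every backdoor path.
Every element of {U5, U9} is needed (dropping U5 leaves P1 open; dropping U9 leaves P2 open), so no proper subset is valid.
Among all size-2 subsets of the eligible variables, only {U5, U9} blocks every backdoor path, so it is the unique smallest valid adjustment set.

{U5, U9}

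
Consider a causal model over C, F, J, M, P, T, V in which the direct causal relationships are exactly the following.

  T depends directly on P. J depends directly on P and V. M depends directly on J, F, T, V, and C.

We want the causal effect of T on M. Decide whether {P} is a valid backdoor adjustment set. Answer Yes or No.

Yes

Backdoor paths from T to M (paths whose first edge points into T):
  P1: T <- P -> J <- V -> M
  P2: T <- P -> J -> M
Condition 1 (no descendant of T in the set): holds — descendants of T are {M}; none are in {P}.
Condition 2 (every backdoor path blocked by {P}):
  P1: blocked at fork node P ∈ conditioning set.
  P2: blocked at fork node P ∈ conditioning set.
{P} satisfies the backdoor criterion.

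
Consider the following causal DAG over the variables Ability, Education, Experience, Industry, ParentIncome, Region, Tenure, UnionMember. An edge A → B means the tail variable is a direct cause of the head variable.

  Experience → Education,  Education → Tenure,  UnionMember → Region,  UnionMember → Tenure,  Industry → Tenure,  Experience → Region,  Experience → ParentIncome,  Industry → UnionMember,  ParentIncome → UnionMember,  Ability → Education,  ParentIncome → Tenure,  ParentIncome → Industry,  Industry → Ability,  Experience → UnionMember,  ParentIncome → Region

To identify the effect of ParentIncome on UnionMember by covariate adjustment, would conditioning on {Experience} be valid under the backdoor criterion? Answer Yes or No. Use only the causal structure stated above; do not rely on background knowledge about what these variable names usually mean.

Backdoor paths from ParentIncome to UnionMember (paths whose first edge points into ParentIncome):
  P1: ParentIncome <- Experience -> UnionMember
  P2: ParentIncome <- Experience -> Education <- Ability <- Industry -> UnionMember
  P3: ParentIncome <- Experience -> Education <- Ability <- Industry -> Tenure <- UnionMember
  P4: ParentIncome <- Experience -> Education -> Tenure <- Industry -> UnionMember
  P5: ParentIncome <- Experience -> Education -> Tenure <- UnionMember
  P6: ParentIncome <- Experience -> Region <- UnionMember
Condition 1 (no descendant of ParentIncome in the set): holds — descendants of ParentIncome are {Ability, Education, Industry, Region, Tenure, UnionMember}; none are in {Experience}.
Condition 2 (every backdoor path blocked by {Experience}):
  P1: blocked at fork node Experience ∈ conditioning set.
  P2: blocked at fork node Experience ∈ conditioning set.
  P3: blocked at fork node Experience ∈ conditioning set.
  P4: blocked at fork node Experience ∈ conditioning set.
  P5: blocked at fork node Experience ∈ conditioning set.
  P6: blocked at fork node Experience ∈ conditioning set.
{Experience} satisfies the backdoor criterion.

Yes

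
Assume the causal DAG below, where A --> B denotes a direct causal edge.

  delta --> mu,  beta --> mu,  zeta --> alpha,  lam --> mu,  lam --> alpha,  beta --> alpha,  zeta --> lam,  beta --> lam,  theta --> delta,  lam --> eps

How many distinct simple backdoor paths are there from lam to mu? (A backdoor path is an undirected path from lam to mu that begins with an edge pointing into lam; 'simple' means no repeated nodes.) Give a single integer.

2

A backdoor path from lam to mu is any simple undirected path whose first edge points into lam (i.e. leaves lam via a parent).
Parents of lam: {beta, zeta}.
Enumerating:
  P1: lam <- beta -> mu
  P2: lam <- zeta -> alpha <- beta -> mu
That exhausts the simple backdoor paths. Count: 2.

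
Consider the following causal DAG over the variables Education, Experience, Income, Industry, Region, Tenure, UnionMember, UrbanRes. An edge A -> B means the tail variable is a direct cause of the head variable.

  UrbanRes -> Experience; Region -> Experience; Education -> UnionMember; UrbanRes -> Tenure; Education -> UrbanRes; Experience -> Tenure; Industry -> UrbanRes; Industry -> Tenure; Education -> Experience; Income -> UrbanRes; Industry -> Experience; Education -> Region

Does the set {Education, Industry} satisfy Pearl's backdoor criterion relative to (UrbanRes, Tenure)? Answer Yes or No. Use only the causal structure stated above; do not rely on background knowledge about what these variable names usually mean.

Backdoor paths from UrbanRes to Tenure (paths whose first edge points into UrbanRes):
  P1: UrbanRes <- Education -> Region -> Experience <- Industry -> Tenure
  P2: UrbanRes <- Education -> Region -> Experience -> Tenure
  P3: UrbanRes <- Education -> Experience <- Industry -> Tenure
  P4: UrbanRes <- Education -> Experience -> Tenure
  P5: UrbanRes <- Industry -> Experience -> Tenure
  P6: UrbanRes <- Industry -> Tenure
Condition 1 (no descendant of UrbanRes in the set): holds — descendants of UrbanRes are {Experience, Tenure}; none are in {Education, Industry}.
Condition 2 (every backdoor path blocked by {Education, Industry}):
  P1: blocked at fork node Education ∈ conditioning set.
  P2: blocked at fork node Education ∈ conditioning set.
  P3: blocked at fork node Education ∈ conditioning set.
  P4: blocked at fork node Education ∈ conditioning set.
  P5: blocked at fork node Industry ∈ conditioning set.
  P6: blocked at fork node Industry ∈ conditioning set.
{Education, Industry} satisfies the backdoor criterion.

Yes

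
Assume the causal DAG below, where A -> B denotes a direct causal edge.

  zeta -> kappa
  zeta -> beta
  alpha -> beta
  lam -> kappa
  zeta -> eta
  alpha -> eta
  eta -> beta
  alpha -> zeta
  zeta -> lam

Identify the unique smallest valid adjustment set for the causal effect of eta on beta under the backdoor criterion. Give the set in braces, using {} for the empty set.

{alpha, zeta}

Variables eligible for adjustment (non-descendants of eta, excluding eta and beta): {alpha, kappa, lam, zeta}.
Backdoor paths from eta to beta:
  P1: eta <- alpha -> zeta -> beta
  P2: eta <- alpha -> beta
  P3: eta <- zeta <- alpha -> beta
  P4: eta <- zeta -> beta
The empty set is not sufficient: P1 (eta <- alpha -> zeta -> beta) has no collider blocking it and no conditioned non-collider, so it is open.
Try {alpha, zeta}:
  P1: blocked at fork node alpha ∈ conditioning set.
  P2: blocked at fork node alpha ∈ conditioning set.
  P3: blocked at chain node zeta ∈ conditioning set.
  P4: blocked at fork node zeta ∈ conditioning set.
{alpha, zeta} contains no descendant of eta and blocks every backdoor path.
Every element of {alpha, zeta} is needed (dropping alpha leaves P2 open; dropping zeta leaves P4 open), so no proper subset is valid.
Among all size-2 subsets of the eligible variables, only {alpha, zeta} blocks every backdoor path, so it is the unique smallest valid adjustment set.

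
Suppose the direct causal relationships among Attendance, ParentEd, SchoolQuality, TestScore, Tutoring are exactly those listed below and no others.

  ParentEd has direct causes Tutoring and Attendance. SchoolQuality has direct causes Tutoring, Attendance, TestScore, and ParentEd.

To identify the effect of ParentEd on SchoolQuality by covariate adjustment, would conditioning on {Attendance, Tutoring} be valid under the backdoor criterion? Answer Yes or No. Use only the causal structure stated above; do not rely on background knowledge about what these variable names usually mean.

Backdoor paths from ParentEd to SchoolQuality (paths whose first edge points into ParentEd):
  P1: ParentEd <- Attendance -> SchoolQuality
  P2: ParentEd <- Tutoring -> SchoolQuality
Condition 1 (no descendant of ParentEd in the set): holds — descendants of ParentEd are {SchoolQuality}; none are in {Attendance, Tutoring}.
Condition 2 (every backdoor path blocked by {Attendance, Tutoring}):
  P1: blocked at fork node Attendance ∈ conditioning set.
  P2: blocked at fork node Tutoring ∈ conditioning set.
{Attendance, Tutoring} satisfies the backdoor criterion.

Yes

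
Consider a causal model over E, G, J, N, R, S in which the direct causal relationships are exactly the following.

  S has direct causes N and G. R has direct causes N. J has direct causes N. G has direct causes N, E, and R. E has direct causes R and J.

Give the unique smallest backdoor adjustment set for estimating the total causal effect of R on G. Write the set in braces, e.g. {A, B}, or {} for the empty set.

{N}

Variables eligible for adjustment (non-descendants of R, excluding R and G): {J, N}.
Backdoor paths from R to G:
  P1: R <- N -> J -> E -> G
  P2: R <- N -> G
  P3: R <- N -> S <- G
The empty set is not sufficient: P1 (R <- N -> J -> E -> G) has no collider blocking it and no conditioned non-collider, so it is open.
Try {N}:
  P1: blocked at fork node N ∈ conditioning set.
  P2: blocked at fork node N ∈ conditioning set.
  P3: blocked at fork node N ∈ conditioning set.
{N} contains no descendant of R and blocks every backdoor path.
No other singleton works — e.g. {J} leaves P2 open — so {N} is the unique smallest valid adjustment set.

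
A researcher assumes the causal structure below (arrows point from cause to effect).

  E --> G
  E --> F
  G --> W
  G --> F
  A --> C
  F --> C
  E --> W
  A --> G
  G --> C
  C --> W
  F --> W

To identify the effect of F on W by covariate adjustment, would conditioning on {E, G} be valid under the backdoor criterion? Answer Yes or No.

Yes

Backdoor paths from F to W (paths whose first edge points into F):
  P1: F <- E -> G <- A -> C -> W
  P2: F <- E -> G -> C -> W
  P3: F <- E -> G -> W
  P4: F <- E -> W
  P5: F <- G <- A -> C -> W
  P6: F <- G <- E -> W
  P7: F <- G -> C -> W
  P8: F <- G -> W
Condition 1 (no descendant of F in the set): holds — descendants of F are {C, W}; none are in {E, G}.
Condition 2 (every backdoor path blocked by {E, G}):
  P1: blocked at fork node E ∈ conditioning set.
  P2: blocked at fork node E ∈ conditioning set.
  P3: blocked at fork node E ∈ conditioning set.
  P4: blocked at fork node E ∈ conditioning set.
  P5: blocked at chain node G ∈ conditioning set.
  P6: blocked at chain node G ∈ conditioning set.
  P7: blocked at fork node G ∈ conditioning set.
  P8: blocked at fork node G ∈ conditioning set.
{E, G} satisfies the backdoor criterion.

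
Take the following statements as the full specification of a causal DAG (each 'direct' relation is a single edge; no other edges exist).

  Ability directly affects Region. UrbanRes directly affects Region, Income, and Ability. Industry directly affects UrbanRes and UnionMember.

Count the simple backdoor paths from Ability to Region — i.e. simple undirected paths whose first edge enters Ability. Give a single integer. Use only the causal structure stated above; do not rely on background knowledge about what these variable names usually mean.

1

A backdoor path from Ability to Region is any simple undirected path whose first edge points into Ability (i.e. leaves Ability via a parent).
Parents of Ability: {UrbanRes}.
Enumerating:
  P1: Ability <- UrbanRes -> Region
That exhausts the simple backdoor paths. Count: 1.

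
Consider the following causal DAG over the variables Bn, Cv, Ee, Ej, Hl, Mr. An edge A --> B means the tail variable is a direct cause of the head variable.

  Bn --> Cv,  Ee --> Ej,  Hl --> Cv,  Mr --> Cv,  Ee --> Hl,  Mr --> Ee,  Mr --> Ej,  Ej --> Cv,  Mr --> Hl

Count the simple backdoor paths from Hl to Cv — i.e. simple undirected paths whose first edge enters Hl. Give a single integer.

7

A backdoor path from Hl to Cv is any simple undirected path whose first edge points into Hl (i.e. leaves Hl via a parent).
Parents of Hl: {Ee, Mr}.
Enumerating:
  P1: Hl <- Mr -> Ee -> Ej -> Cv
  P2: Hl <- Mr -> Ej -> Cv
  P3: Hl <- Mr -> Cv
  P4: Hl <- Ee <- Mr -> Ej -> Cv
  P5: Hl <- Ee <- Mr -> Cv
  P6: Hl <- Ee -> Ej <- Mr -> Cv
  P7: Hl <- Ee -> Ej -> Cv
That exhausts the simple backdoor paths. Count: 7.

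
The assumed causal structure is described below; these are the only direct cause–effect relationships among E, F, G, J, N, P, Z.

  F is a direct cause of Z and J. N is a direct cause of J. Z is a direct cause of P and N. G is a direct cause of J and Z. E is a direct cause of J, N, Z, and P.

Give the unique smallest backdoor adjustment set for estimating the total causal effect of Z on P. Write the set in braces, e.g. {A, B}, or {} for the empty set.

{E}

Variables eligible for adjustment (non-descendants of Z, excluding Z and P): {E, F, G}.
Backdoor paths from Z to P:
  P1: Z <- F -> J <- E -> P
  P2: Z <- F -> J <- N <- E -> P
  P3: Z <- E -> P
  P4: Z <- G -> J <- E -> P
  P5: Z <- G -> J <- N <- E -> P
The empty set is not sufficient: P3 (Z <- E -> P) has no collider blocking it and no conditioned non-collider, so it is open.
Try {E}:
  P1: blocked at collider J (neither it nor any descendant is in the conditioning set).
  P2: blocked at collider J (neither it nor any descendant is in the conditioning set).
  P3: blocked at fork node E ∈ conditioning set.
  P4: blocked at collider J (neither it nor any descendant is in the conditioning set).
  P5: blocked at collider J (neither it nor any descendant is in the conditioning set).
{E} contains no descendant of Z and blocks every backdoor path.
No other singleton works — e.g. {F} leaves P3 open — so {E} is the unique smallest valid adjustment set.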